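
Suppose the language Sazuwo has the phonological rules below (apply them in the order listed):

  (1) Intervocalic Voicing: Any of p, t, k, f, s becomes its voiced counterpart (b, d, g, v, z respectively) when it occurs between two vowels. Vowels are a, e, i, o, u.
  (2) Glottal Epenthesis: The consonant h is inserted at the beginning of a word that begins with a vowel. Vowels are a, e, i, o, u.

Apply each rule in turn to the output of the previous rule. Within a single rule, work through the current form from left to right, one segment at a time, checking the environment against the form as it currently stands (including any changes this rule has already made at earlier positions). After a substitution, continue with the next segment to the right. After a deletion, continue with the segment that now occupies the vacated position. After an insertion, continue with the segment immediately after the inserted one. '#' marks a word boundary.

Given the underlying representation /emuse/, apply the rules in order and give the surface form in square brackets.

[hemuze]

(1) Intervocalic Voicing: [emuse] → [emuze]
(2) Glottal Epenthesis: [emuze] → [hemuze]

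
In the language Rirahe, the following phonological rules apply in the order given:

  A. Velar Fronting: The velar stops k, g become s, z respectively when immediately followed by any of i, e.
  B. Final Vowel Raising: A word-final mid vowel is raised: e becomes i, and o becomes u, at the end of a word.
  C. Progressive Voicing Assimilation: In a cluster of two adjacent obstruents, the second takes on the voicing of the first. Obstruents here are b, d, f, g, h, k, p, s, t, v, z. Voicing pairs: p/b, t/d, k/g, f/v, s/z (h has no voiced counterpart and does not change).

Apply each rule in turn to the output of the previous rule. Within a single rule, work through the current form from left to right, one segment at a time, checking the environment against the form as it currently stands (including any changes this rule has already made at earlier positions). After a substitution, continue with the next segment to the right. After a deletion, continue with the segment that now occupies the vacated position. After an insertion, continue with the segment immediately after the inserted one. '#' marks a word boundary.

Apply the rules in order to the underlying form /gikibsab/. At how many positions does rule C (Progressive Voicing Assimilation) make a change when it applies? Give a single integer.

1

A Velar Fronting: [gikibsab] → [zisibsab]
B Final Vowel Raising: no change — [zisibsab]
C Progressive Voicing Assimilation: [zisibsab] → [zisibzab]
Rule C changed 1 position(s).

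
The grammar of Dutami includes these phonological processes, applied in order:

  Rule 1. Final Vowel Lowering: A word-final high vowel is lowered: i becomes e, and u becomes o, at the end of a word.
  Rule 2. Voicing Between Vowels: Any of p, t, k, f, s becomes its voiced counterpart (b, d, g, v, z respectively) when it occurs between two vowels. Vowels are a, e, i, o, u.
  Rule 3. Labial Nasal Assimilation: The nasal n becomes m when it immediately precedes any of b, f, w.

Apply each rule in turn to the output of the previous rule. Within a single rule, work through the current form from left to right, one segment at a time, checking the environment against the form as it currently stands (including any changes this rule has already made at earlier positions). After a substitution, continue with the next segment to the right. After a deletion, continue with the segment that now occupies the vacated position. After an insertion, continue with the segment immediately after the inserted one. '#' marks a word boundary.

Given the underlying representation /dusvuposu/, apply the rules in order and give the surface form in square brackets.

[dusvubozo]

Rule 1 Final Vowel Lowering: [dusvuposu] → [dusvuposo]
Rule 2 Voicing Between Vowels: [dusvuposo] → [dusvubozo]
Rule 3 Labial Nasal Assimilation: no change — [dusvubozo]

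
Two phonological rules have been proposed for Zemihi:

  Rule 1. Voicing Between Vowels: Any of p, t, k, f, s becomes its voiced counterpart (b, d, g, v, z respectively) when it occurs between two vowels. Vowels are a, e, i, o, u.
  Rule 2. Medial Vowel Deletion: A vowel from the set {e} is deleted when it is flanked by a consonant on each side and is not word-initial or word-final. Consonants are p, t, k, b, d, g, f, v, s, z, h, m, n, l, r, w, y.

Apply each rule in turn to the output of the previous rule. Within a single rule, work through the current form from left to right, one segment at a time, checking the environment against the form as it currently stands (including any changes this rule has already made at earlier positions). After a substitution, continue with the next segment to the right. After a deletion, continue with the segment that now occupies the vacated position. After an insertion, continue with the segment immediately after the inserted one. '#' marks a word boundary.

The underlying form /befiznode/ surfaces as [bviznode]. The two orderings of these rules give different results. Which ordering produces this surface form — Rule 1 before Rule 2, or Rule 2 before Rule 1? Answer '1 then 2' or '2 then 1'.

1 then 2

Order 1 then 2:
  1 Voicing Between Vowels: [befiznode] → [beviznode]
  2 Medial Vowel Deletion: [beviznode] → [bviznode]
  result: [bviznode]
Order 2 then 1:
  2 Medial Vowel Deletion: [befiznode] → [bfiznode]
  1 Voicing Between Vowels: no change — [bfiznode]
  result: [bfiznode]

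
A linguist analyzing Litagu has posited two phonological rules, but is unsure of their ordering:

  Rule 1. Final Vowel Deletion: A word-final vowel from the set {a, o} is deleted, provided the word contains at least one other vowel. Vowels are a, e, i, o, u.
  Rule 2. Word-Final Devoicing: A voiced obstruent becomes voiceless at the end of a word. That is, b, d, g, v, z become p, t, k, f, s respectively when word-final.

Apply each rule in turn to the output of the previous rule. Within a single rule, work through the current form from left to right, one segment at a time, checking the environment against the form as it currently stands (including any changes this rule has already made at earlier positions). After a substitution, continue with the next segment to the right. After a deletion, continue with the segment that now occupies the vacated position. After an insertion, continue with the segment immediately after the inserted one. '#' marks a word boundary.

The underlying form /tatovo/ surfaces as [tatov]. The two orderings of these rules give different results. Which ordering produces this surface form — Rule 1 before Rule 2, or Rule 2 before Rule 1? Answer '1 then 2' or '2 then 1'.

Order 1 then 2:
  1 Final Vowel Deletion: [tatovo] → [tatov]
  2 Word-Final Devoicing: [tatov] → [tatof]
  result: [tatof]
Order 2 then 1:
  2 Word-Final Devoicing: no change — [tatovo]
  1 Final Vowel Deletion: [tatovo] → [tatov]
  result: [tatov]

2 then 1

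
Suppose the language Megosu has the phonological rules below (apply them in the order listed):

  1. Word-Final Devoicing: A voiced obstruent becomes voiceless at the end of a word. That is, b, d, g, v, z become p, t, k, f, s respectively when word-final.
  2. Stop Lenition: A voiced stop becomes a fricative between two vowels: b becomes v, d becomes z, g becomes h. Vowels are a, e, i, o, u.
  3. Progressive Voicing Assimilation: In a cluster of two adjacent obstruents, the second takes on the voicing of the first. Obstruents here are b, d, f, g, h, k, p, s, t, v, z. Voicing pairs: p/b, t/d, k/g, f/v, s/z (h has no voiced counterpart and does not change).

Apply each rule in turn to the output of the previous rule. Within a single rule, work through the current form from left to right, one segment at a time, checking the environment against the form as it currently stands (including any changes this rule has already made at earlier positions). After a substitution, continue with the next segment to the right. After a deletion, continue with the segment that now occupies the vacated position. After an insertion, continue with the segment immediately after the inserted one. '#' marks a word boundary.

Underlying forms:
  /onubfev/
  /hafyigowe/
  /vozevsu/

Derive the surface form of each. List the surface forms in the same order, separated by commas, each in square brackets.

[onubvef], [hafyihowe], [vozevzu]

/onubfev/:
  1 Word-Final Devoicing: [onubfev] → [onubfef]
  2 Stop Lenition: no change — [onubfef]
  3 Progressive Voicing Assimilation: [onubfef] → [onubvef]
/hafyigowe/:
  1 Word-Final Devoicing: no change — [hafyigowe]
  2 Stop Lenition: [hafyigowe] → [hafyihowe]
  3 Progressive Voicing Assimilation: no change — [hafyihowe]
/vozevsu/:
  1 Word-Final Devoicing: no change — [vozevsu]
  2 Stop Lenition: no change — [vozevsu]
  3 Progressive Voicing Assimilation: [vozevsu] → [vozevzu]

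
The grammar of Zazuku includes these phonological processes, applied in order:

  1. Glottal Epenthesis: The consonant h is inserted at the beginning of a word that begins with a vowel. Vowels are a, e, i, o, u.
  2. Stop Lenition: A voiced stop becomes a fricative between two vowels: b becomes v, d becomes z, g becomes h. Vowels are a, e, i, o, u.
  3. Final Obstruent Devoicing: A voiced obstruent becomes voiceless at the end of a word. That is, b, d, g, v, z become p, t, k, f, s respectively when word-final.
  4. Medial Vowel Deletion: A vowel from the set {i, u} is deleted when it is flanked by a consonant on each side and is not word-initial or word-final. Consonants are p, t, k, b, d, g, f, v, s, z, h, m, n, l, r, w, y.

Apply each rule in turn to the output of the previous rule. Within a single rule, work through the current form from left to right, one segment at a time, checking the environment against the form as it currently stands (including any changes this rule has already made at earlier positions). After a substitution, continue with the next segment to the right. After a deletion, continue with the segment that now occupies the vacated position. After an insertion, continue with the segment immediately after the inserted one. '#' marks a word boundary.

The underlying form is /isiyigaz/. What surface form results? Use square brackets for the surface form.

[hsyhas]

1 Glottal Epenthesis: [isiyigaz] → [hisiyigaz]
2 Stop Lenition: [hisiyigaz] → [hisiyihaz]
3 Final Obstruent Devoicing: [hisiyihaz] → [hisiyihas]
4 Medial Vowel Deletion: [hisiyihas] → [hsyhas]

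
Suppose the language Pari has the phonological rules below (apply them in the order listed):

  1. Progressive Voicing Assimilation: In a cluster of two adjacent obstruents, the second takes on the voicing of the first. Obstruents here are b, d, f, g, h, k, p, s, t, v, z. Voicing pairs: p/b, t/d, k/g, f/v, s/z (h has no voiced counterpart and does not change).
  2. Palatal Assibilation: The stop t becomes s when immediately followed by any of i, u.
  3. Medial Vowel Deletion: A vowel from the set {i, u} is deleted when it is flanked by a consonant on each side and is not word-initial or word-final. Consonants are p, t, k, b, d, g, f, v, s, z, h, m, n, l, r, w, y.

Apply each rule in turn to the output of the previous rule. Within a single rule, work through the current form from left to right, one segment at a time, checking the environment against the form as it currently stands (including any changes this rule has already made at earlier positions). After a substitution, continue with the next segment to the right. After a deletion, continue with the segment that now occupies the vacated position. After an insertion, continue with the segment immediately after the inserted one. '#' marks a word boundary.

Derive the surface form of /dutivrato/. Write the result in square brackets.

1 Progressive Voicing Assimilation: no change — [dutivrato]
2 Palatal Assibilation: [dutivrato] → [dusivrato]
3 Medial Vowel Deletion: [dusivrato] → [dsvrato]

[dsvrato]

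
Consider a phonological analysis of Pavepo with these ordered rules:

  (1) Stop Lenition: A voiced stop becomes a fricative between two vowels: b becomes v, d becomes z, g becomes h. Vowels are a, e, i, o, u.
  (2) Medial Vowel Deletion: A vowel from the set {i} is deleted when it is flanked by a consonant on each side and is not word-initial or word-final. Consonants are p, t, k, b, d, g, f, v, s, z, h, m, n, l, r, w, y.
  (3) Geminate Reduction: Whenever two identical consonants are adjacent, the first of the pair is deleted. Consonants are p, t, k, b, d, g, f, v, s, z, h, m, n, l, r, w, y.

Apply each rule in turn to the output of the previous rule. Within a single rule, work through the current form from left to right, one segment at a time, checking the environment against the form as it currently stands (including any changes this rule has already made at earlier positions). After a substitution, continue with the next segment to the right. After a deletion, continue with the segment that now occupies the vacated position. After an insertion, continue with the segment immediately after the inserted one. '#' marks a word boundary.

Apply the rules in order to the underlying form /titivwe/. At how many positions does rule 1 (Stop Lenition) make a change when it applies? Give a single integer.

(1) Stop Lenition: no change — [titivwe]
(2) Medial Vowel Deletion: [titivwe] → [ttvwe]
(3) Geminate Reduction: [ttvwe] → [tvwe]
Rule 1 changed 0 position(s).

0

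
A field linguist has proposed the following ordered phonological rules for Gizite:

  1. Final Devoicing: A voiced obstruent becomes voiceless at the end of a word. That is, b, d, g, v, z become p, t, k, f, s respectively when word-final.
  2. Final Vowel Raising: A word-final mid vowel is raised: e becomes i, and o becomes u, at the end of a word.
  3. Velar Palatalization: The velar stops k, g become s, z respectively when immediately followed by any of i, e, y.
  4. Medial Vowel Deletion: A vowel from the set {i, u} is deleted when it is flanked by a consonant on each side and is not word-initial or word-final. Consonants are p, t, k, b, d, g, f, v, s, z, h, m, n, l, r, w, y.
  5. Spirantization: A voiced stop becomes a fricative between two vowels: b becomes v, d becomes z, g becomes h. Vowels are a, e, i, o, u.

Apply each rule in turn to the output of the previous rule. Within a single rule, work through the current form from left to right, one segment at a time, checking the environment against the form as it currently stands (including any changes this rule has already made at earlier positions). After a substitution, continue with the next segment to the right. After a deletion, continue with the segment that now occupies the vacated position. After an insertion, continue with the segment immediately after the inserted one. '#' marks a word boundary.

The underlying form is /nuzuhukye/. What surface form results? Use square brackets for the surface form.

1 Final Devoicing: no change — [nuzuhukye]
2 Final Vowel Raising: [nuzuhukye] → [nuzuhukyi]
3 Velar Palatalization: [nuzuhukyi] → [nuzuhusyi]
4 Medial Vowel Deletion: [nuzuhusyi] → [nzhsyi]
5 Spirantization: no change — [nzhsyi]

[nzhsyi]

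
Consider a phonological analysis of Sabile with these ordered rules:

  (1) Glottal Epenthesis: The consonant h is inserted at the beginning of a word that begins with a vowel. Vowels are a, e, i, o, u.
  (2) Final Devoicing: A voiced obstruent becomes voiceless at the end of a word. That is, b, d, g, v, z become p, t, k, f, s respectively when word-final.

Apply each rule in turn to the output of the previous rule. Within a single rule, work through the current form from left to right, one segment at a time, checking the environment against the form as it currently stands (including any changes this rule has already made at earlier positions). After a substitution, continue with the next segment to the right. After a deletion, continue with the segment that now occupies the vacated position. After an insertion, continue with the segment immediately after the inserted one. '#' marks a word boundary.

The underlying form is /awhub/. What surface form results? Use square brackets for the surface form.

(1) Glottal Epenthesis: [awhub] → [hawhub]
(2) Final Devoicing: [hawhub] → [hawhup]

[hawhup]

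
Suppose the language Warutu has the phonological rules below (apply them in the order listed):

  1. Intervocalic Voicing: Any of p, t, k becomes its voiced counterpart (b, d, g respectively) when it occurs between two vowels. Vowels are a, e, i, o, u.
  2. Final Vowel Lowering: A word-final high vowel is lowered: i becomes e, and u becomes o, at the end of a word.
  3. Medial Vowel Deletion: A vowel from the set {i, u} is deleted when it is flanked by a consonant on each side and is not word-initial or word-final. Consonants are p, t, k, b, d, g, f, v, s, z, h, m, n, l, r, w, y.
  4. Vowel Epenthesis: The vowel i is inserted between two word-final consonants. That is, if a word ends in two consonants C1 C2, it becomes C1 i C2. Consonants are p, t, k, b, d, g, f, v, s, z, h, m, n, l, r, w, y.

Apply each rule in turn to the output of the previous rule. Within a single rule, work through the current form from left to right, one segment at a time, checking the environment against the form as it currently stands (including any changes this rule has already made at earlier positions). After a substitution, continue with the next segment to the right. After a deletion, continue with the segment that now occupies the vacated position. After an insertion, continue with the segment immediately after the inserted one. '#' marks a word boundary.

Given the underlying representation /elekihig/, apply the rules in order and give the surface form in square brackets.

[eleghig]

1 Intervocalic Voicing: [elekihig] → [elegihig]
2 Final Vowel Lowering: no change — [elegihig]
3 Medial Vowel Deletion: [elegihig] → [eleghg]
4 Vowel Epenthesis: [eleghg] → [eleghig]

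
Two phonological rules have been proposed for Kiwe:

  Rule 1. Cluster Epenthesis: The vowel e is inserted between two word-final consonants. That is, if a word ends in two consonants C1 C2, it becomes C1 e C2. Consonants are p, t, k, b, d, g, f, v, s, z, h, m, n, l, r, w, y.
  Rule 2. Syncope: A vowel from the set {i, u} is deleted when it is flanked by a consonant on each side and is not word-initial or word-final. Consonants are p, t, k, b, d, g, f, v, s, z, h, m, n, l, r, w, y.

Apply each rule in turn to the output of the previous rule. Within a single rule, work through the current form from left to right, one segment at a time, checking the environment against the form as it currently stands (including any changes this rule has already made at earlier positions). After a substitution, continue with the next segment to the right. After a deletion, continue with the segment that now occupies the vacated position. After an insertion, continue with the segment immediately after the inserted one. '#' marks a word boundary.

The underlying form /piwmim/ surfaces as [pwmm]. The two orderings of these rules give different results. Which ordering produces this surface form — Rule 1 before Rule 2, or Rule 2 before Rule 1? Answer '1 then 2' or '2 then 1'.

1 then 2

Order 1 then 2:
  1 Cluster Epenthesis: no change — [piwmim]
  2 Syncope: [piwmim] → [pwmm]
  result: [pwmm]
Order 2 then 1:
  2 Syncope: [piwmim] → [pwmm]
  1 Cluster Epenthesis: [pwmm] → [pwmem]
  result: [pwmem]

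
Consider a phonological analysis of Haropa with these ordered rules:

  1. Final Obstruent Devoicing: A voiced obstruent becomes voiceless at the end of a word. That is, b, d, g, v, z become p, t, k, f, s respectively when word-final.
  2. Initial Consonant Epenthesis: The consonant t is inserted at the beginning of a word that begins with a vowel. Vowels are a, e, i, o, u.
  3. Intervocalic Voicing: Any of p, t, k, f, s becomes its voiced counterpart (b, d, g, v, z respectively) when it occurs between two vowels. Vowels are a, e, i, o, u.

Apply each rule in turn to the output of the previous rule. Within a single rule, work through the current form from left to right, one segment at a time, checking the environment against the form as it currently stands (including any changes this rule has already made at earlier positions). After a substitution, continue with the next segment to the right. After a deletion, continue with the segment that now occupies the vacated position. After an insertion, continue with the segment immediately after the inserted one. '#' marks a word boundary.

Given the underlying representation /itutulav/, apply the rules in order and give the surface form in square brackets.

1 Final Obstruent Devoicing: [itutulav] → [itutulaf]
2 Initial Consonant Epenthesis: [itutulaf] → [titutulaf]
3 Intervocalic Voicing: [titutulaf] → [tidudulaf]

[tidudulaf]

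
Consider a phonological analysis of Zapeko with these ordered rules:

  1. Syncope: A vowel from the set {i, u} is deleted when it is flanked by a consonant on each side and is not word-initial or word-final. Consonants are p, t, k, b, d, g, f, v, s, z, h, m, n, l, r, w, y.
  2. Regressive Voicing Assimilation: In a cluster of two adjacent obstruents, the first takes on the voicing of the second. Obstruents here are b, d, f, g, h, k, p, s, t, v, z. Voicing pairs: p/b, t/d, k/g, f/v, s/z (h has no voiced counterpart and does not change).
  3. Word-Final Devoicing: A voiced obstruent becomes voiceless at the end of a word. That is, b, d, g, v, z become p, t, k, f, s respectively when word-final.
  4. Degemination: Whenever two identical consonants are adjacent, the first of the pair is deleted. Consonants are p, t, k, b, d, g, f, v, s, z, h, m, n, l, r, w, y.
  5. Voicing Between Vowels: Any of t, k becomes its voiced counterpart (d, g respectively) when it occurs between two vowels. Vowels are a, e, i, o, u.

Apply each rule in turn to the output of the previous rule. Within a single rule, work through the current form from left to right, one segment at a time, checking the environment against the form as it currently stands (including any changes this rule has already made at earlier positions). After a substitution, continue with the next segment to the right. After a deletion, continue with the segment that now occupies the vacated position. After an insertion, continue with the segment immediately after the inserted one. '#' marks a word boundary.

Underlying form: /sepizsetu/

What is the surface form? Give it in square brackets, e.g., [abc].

1 Syncope: [sepizsetu] → [sepzsetu]
2 Regressive Voicing Assimilation: [sepzsetu] → [sebssetu]
3 Word-Final Devoicing: no change — [sebssetu]
4 Degemination: [sebssetu] → [sebsetu]
5 Voicing Between Vowels: [sebsetu] → [sebsedu]

[sebsedu]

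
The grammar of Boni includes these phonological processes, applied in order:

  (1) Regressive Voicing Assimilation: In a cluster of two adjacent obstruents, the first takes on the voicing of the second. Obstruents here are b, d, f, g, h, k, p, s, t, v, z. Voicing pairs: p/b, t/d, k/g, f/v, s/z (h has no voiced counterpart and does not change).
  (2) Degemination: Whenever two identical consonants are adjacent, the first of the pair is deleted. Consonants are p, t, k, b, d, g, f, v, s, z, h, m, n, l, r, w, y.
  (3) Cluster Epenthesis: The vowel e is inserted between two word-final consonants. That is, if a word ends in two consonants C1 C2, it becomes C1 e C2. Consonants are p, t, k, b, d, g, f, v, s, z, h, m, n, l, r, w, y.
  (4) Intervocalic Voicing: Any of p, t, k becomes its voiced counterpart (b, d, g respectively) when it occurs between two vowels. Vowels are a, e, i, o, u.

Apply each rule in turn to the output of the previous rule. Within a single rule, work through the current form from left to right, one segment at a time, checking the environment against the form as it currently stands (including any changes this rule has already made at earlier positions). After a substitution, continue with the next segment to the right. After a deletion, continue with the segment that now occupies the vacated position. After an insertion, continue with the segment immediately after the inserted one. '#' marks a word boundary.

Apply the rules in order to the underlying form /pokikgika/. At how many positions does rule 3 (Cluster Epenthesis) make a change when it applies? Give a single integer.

0

(1) Regressive Voicing Assimilation: [pokikgika] → [pokiggika]
(2) Degemination: [pokiggika] → [pokigika]
(3) Cluster Epenthesis: no change — [pokigika]
(4) Intervocalic Voicing: [pokigika] → [pogigiga]
Rule 3 changed 0 position(s).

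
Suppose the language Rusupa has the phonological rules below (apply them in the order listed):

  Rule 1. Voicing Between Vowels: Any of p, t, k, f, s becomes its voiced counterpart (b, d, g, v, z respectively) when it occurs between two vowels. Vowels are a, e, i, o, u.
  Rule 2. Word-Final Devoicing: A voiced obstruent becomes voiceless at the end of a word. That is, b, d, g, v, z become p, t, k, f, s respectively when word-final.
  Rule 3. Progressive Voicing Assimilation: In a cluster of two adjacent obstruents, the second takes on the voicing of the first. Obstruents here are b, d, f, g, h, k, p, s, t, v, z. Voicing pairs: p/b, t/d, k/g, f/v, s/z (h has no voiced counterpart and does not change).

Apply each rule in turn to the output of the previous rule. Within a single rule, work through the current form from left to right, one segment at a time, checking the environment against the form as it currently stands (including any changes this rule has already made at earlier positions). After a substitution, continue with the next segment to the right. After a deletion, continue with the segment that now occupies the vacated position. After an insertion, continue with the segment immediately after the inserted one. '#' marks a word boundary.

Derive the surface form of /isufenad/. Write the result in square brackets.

Rule 1 Voicing Between Vowels: [isufenad] → [izuvenad]
Rule 2 Word-Final Devoicing: [izuvenad] → [izuvenat]
Rule 3 Progressive Voicing Assimilation: no change — [izuvenat]

[izuvenat]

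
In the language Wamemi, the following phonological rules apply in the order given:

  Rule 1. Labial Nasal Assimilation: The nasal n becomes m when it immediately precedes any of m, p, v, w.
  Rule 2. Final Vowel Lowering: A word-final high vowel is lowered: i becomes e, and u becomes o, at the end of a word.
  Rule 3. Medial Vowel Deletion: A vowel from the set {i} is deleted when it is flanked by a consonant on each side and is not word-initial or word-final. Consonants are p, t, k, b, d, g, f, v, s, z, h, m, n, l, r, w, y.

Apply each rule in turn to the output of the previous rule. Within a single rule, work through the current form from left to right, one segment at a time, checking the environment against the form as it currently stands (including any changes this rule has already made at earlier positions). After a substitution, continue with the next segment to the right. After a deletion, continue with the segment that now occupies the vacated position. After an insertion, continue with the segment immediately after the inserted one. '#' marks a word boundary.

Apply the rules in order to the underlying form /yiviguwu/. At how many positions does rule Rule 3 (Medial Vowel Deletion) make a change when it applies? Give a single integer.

2

Rule 1 Labial Nasal Assimilation: no change — [yiviguwu]
Rule 2 Final Vowel Lowering: [yiviguwu] → [yiviguwo]
Rule 3 Medial Vowel Deletion: [yiviguwo] → [yvguwo]
Rule Rule 3 changed 2 position(s).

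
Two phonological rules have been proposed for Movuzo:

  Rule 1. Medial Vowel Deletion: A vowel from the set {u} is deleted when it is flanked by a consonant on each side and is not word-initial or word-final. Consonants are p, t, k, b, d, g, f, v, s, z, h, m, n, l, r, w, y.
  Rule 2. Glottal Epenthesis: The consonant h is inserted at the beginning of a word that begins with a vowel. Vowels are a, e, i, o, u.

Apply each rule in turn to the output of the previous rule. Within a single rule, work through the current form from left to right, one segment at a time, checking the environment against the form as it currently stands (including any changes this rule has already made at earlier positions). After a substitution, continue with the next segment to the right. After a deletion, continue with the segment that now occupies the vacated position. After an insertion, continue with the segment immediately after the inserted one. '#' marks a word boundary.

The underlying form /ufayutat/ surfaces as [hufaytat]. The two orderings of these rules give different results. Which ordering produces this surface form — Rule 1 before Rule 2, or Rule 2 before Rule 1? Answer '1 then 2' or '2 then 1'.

Order 1 then 2:
  1 Medial Vowel Deletion: [ufayutat] → [ufaytat]
  2 Glottal Epenthesis: [ufaytat] → [hufaytat]
  result: [hufaytat]
Order 2 then 1:
  2 Glottal Epenthesis: [ufayutat] → [hufayutat]
  1 Medial Vowel Deletion: [hufayutat] → [hfaytat]
  result: [hfaytat]

1 then 2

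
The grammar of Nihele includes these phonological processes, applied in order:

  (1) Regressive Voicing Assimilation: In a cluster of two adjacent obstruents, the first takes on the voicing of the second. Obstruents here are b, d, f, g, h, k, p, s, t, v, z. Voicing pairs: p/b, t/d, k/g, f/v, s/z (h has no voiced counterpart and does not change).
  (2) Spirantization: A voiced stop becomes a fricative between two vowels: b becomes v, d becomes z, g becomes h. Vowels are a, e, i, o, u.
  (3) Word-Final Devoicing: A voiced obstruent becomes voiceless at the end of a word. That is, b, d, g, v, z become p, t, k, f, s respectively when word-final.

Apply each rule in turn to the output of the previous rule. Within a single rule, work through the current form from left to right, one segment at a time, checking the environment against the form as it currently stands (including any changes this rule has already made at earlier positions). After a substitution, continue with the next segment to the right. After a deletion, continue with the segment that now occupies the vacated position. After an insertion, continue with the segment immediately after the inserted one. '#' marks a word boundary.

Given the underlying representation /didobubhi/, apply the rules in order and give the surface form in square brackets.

[dizovuphi]

(1) Regressive Voicing Assimilation: [didobubhi] → [didobuphi]
(2) Spirantization: [didobuphi] → [dizovuphi]
(3) Word-Final Devoicing: no change — [dizovuphi]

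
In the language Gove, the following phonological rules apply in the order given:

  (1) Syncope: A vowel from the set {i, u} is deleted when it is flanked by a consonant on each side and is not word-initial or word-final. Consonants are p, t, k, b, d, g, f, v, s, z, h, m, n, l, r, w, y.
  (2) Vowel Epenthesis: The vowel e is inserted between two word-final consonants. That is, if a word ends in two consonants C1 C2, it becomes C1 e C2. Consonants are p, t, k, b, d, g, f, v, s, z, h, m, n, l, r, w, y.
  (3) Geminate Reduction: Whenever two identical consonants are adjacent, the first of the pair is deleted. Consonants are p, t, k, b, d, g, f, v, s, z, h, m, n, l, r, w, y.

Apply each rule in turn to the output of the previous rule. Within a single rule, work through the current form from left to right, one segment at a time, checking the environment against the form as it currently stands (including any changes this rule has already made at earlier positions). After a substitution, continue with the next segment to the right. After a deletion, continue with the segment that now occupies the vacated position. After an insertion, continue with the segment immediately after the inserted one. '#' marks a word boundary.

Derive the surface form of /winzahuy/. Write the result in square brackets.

(1) Syncope: [winzahuy] → [wnzahy]
(2) Vowel Epenthesis: [wnzahy] → [wnzahey]
(3) Geminate Reduction: no change — [wnzahey]

[wnzahey]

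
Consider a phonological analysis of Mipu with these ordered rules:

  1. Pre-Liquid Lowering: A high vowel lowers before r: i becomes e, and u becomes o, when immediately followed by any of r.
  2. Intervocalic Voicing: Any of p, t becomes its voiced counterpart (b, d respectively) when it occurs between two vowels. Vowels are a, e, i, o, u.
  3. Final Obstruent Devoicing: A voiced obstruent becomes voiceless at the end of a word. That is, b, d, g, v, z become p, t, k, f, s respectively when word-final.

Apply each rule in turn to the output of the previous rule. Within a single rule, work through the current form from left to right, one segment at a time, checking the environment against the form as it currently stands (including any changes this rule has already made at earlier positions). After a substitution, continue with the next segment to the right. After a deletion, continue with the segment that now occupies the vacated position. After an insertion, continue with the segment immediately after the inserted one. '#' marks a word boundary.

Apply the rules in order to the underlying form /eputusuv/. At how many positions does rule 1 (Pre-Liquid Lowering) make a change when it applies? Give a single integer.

1 Pre-Liquid Lowering: no change — [eputusuv]
2 Intervocalic Voicing: [eputusuv] → [ebudusuv]
3 Final Obstruent Devoicing: [ebudusuv] → [ebudusuf]
Rule 1 changed 0 position(s).

0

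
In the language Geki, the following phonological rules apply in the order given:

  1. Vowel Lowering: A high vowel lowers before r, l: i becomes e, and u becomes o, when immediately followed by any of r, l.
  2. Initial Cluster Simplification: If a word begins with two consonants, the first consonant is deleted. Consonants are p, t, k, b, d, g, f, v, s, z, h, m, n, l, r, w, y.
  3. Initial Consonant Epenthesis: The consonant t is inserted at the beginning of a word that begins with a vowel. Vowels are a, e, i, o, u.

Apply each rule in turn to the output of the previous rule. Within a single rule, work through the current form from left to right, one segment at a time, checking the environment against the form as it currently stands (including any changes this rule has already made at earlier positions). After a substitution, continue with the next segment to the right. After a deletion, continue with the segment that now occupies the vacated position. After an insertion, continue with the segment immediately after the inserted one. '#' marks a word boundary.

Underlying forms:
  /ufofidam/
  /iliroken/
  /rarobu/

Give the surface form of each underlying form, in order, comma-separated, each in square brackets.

[tufofidam], [teleroken], [rarobu]

/ufofidam/:
  1 Vowel Lowering: no change — [ufofidam]
  2 Initial Cluster Simplification: no change — [ufofidam]
  3 Initial Consonant Epenthesis: [ufofidam] → [tufofidam]
/iliroken/:
  1 Vowel Lowering: [iliroken] → [eleroken]
  2 Initial Cluster Simplification: no change — [eleroken]
  3 Initial Consonant Epenthesis: [eleroken] → [teleroken]
/rarobu/:
  1 Vowel Lowering: no change — [rarobu]
  2 Initial Cluster Simplification: no change — [rarobu]
  3 Initial Consonant Epenthesis: no change — [rarobu]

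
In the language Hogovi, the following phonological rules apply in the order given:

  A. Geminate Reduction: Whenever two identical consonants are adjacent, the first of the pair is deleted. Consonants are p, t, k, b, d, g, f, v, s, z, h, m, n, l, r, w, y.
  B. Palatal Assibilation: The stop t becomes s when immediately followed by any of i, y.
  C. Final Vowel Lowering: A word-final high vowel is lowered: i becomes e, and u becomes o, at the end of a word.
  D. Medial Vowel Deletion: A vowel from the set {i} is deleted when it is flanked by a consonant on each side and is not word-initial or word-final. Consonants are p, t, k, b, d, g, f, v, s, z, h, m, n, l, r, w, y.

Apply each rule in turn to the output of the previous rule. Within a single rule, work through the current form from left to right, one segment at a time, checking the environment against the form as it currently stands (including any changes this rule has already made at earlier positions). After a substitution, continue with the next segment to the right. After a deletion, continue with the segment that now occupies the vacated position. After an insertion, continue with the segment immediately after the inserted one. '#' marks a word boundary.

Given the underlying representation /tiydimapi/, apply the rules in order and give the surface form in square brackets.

[sydmape]

A Geminate Reduction: no change — [tiydimapi]
B Palatal Assibilation: [tiydimapi] → [siydimapi]
C Final Vowel Lowering: [siydimapi] → [siydimape]
D Medial Vowel Deletion: [siydimape] → [sydmape]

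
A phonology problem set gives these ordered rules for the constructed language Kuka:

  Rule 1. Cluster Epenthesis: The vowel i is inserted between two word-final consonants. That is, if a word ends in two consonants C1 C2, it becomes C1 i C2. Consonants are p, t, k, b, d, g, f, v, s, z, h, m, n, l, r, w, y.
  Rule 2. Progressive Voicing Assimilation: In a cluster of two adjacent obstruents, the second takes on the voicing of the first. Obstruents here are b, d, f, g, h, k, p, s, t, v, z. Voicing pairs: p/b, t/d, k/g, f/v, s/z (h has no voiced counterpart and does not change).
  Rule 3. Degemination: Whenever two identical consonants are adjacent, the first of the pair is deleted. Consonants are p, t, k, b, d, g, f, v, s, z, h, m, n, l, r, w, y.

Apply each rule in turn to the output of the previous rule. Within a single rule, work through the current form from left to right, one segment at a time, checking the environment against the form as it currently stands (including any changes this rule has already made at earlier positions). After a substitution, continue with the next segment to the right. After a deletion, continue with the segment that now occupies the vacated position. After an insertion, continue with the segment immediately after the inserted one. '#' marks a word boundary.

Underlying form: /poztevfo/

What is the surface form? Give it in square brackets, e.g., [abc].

Rule 1 Cluster Epenthesis: no change — [poztevfo]
Rule 2 Progressive Voicing Assimilation: [poztevfo] → [pozdevvo]
Rule 3 Degemination: [pozdevvo] → [pozdevo]

[pozdevo]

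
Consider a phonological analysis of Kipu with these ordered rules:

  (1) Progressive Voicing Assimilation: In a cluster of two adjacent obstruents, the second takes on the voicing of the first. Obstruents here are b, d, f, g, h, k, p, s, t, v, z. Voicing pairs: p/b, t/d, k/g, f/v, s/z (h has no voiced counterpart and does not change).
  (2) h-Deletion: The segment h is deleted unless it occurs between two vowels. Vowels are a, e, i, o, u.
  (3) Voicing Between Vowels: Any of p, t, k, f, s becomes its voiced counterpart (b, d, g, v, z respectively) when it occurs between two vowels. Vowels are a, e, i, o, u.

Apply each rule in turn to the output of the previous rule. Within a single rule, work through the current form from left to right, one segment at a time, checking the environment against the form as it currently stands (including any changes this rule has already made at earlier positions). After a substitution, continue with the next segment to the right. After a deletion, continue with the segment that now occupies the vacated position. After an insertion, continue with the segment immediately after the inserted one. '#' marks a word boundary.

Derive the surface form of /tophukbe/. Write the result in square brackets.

(1) Progressive Voicing Assimilation: [tophukbe] → [tophukpe]
(2) h-Deletion: [tophukpe] → [topukpe]
(3) Voicing Between Vowels: [topukpe] → [tobukpe]

[tobukpe]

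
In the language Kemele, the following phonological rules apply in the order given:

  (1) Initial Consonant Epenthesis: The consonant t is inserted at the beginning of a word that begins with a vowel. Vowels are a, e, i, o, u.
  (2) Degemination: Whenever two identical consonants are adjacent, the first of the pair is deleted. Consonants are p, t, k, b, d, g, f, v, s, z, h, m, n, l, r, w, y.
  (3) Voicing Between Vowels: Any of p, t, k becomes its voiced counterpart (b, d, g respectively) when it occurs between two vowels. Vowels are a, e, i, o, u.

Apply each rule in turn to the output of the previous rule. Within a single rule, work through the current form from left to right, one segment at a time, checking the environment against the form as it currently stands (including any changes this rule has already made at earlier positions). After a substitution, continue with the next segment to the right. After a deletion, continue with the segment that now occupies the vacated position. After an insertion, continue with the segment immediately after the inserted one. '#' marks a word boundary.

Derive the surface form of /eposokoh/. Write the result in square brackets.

[tebosogoh]

(1) Initial Consonant Epenthesis: [eposokoh] → [teposokoh]
(2) Degemination: no change — [teposokoh]
(3) Voicing Between Vowels: [teposokoh] → [tebosogoh]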